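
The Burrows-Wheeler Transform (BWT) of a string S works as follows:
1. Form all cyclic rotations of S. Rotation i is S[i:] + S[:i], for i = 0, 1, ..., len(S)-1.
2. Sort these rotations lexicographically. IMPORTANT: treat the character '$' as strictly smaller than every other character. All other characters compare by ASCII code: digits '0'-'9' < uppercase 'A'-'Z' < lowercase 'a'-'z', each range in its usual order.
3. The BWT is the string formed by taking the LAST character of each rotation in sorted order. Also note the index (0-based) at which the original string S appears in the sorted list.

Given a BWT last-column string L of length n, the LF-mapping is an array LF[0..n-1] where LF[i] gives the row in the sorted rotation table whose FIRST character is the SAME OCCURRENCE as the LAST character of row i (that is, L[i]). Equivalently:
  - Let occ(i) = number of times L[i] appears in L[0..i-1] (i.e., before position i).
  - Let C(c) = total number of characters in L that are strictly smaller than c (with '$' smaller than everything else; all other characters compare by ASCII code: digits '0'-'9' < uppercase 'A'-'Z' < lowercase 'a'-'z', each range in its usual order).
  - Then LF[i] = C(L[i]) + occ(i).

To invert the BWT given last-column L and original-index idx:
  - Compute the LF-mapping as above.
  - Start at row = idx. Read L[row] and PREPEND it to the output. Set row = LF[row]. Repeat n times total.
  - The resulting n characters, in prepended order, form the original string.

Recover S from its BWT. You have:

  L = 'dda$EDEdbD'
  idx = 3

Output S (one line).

Answer: EEbdDaDdd$

Derivation:
LF mapping: 7 8 5 0 3 1 4 9 6 2
Walk LF starting at row 3, prepending L[row]:
  step 1: row=3, L[3]='$', prepend. Next row=LF[3]=0
  step 2: row=0, L[0]='d', prepend. Next row=LF[0]=7
  step 3: row=7, L[7]='d', prepend. Next row=LF[7]=9
  step 4: row=9, L[9]='D', prepend. Next row=LF[9]=2
  step 5: row=2, L[2]='a', prepend. Next row=LF[2]=5
  step 6: row=5, L[5]='D', prepend. Next row=LF[5]=1
  step 7: row=1, L[1]='d', prepend. Next row=LF[1]=8
  step 8: row=8, L[8]='b', prepend. Next row=LF[8]=6
  step 9: row=6, L[6]='E', prepend. Next row=LF[6]=4
  step 10: row=4, L[4]='E', prepend. Next row=LF[4]=3
Reversed output: EEbdDaDdd$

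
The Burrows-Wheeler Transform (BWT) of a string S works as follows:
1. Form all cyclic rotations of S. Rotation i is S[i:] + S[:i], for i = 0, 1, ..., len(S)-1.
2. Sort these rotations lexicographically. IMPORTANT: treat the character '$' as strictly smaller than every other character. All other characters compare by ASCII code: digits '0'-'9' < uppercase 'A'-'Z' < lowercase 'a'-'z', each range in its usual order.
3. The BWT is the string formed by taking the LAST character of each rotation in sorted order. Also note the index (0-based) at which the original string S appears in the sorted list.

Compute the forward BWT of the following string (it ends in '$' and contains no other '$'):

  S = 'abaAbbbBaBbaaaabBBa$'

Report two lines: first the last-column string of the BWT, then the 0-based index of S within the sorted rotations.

All 20 rotations (rotation i = S[i:]+S[:i]):
  rot[0] = abaAbbbBaBbaaaabBBa$
  rot[1] = baAbbbBaBbaaaabBBa$a
  rot[2] = aAbbbBaBbaaaabBBa$ab
  rot[3] = AbbbBaBbaaaabBBa$aba
  rot[4] = bbbBaBbaaaabBBa$abaA
  rot[5] = bbBaBbaaaabBBa$abaAb
  rot[6] = bBaBbaaaabBBa$abaAbb
  rot[7] = BaBbaaaabBBa$abaAbbb
  rot[8] = aBbaaaabBBa$abaAbbbB
  rot[9] = BbaaaabBBa$abaAbbbBa
  rot[10] = baaaabBBa$abaAbbbBaB
  rot[11] = aaaabBBa$abaAbbbBaBb
  rot[12] = aaabBBa$abaAbbbBaBba
  rot[13] = aabBBa$abaAbbbBaBbaa
  rot[14] = abBBa$abaAbbbBaBbaaa
  rot[15] = bBBa$abaAbbbBaBbaaaa
  rot[16] = BBa$abaAbbbBaBbaaaab
  rot[17] = Ba$abaAbbbBaBbaaaabB
  rot[18] = a$abaAbbbBaBbaaaabBB
  rot[19] = $abaAbbbBaBbaaaabBBa
Sorted (with $ < everything):
  sorted[0] = $abaAbbbBaBbaaaabBBa  (last char: 'a')
  sorted[1] = AbbbBaBbaaaabBBa$aba  (last char: 'a')
  sorted[2] = BBa$abaAbbbBaBbaaaab  (last char: 'b')
  sorted[3] = Ba$abaAbbbBaBbaaaabB  (last char: 'B')
  sorted[4] = BaBbaaaabBBa$abaAbbb  (last char: 'b')
  sorted[5] = BbaaaabBBa$abaAbbbBa  (last char: 'a')
  sorted[6] = a$abaAbbbBaBbaaaabBB  (last char: 'B')
  sorted[7] = aAbbbBaBbaaaabBBa$ab  (last char: 'b')
  sorted[8] = aBbaaaabBBa$abaAbbbB  (last char: 'B')
  sorted[9] = aaaabBBa$abaAbbbBaBb  (last char: 'b')
  sorted[10] = aaabBBa$abaAbbbBaBba  (last char: 'a')
  sorted[11] = aabBBa$abaAbbbBaBbaa  (last char: 'a')
  sorted[12] = abBBa$abaAbbbBaBbaaa  (last char: 'a')
  sorted[13] = abaAbbbBaBbaaaabBBa$  (last char: '$')
  sorted[14] = bBBa$abaAbbbBaBbaaaa  (last char: 'a')
  sorted[15] = bBaBbaaaabBBa$abaAbb  (last char: 'b')
  sorted[16] = baAbbbBaBbaaaabBBa$a  (last char: 'a')
  sorted[17] = baaaabBBa$abaAbbbBaB  (last char: 'B')
  sorted[18] = bbBaBbaaaabBBa$abaAb  (last char: 'b')
  sorted[19] = bbbBaBbaaaabBBa$abaA  (last char: 'A')
Last column: aabBbaBbBbaaa$abaBbA
Original string S is at sorted index 13

Answer: aabBbaBbBbaaa$abaBbA
13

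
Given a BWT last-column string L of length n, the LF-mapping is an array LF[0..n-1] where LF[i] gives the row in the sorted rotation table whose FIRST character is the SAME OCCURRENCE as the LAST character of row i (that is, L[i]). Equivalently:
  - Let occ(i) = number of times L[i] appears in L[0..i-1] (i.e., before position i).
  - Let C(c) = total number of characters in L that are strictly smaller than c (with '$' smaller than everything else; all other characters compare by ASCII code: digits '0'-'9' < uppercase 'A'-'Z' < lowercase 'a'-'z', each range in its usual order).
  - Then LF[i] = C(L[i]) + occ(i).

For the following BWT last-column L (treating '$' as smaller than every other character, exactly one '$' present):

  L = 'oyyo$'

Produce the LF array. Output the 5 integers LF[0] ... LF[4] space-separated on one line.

Char counts: '$':1, 'o':2, 'y':2
C (first-col start): C('$')=0, C('o')=1, C('y')=3
L[0]='o': occ=0, LF[0]=C('o')+0=1+0=1
L[1]='y': occ=0, LF[1]=C('y')+0=3+0=3
L[2]='y': occ=1, LF[2]=C('y')+1=3+1=4
L[3]='o': occ=1, LF[3]=C('o')+1=1+1=2
L[4]='$': occ=0, LF[4]=C('$')+0=0+0=0

Answer: 1 3 4 2 0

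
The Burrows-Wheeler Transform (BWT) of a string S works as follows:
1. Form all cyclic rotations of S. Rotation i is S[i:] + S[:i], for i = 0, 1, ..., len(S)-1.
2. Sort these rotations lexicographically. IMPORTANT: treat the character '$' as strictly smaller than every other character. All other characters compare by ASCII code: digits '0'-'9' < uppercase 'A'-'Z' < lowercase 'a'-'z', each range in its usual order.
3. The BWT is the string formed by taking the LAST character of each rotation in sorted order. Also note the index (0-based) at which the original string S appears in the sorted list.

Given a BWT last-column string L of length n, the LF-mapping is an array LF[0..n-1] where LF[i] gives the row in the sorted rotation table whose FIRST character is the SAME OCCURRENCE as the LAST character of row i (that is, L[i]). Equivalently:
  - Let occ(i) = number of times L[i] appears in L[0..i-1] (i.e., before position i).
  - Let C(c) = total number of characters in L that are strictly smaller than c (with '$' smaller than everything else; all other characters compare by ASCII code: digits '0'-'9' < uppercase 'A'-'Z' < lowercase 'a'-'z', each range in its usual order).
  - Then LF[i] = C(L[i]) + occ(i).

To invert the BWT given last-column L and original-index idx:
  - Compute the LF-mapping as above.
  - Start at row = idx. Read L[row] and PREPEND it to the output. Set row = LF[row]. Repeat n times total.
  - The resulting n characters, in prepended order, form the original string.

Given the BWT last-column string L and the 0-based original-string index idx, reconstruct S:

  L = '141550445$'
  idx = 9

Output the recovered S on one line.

Answer: 554044511$

Derivation:
LF mapping: 2 4 3 7 8 1 5 6 9 0
Walk LF starting at row 9, prepending L[row]:
  step 1: row=9, L[9]='$', prepend. Next row=LF[9]=0
  step 2: row=0, L[0]='1', prepend. Next row=LF[0]=2
  step 3: row=2, L[2]='1', prepend. Next row=LF[2]=3
  step 4: row=3, L[3]='5', prepend. Next row=LF[3]=7
  step 5: row=7, L[7]='4', prepend. Next row=LF[7]=6
  step 6: row=6, L[6]='4', prepend. Next row=LF[6]=5
  step 7: row=5, L[5]='0', prepend. Next row=LF[5]=1
  step 8: row=1, L[1]='4', prepend. Next row=LF[1]=4
  step 9: row=4, L[4]='5', prepend. Next row=LF[4]=8
  step 10: row=8, L[8]='5', prepend. Next row=LF[8]=9
Reversed output: 554044511$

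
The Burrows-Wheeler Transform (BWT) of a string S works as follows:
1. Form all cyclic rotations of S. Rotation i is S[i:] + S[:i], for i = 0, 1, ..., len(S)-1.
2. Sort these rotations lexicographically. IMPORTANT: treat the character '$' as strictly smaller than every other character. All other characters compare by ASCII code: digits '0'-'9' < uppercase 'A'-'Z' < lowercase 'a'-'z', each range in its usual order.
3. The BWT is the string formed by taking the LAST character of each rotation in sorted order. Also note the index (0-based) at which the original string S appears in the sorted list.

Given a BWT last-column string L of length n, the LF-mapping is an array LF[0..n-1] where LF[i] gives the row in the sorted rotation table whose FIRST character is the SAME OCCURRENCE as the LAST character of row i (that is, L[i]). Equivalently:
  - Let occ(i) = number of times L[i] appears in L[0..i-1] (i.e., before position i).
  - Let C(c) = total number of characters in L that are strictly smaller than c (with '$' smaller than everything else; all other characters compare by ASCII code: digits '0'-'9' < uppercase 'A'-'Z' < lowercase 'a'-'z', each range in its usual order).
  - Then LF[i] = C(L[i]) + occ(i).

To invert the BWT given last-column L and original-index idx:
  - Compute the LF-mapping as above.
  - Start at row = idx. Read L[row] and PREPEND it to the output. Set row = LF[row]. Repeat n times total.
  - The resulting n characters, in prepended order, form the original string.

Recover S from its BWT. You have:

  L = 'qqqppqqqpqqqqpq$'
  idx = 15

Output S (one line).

Answer: qqqqqppqqqqppqq$

Derivation:
LF mapping: 5 6 7 1 2 8 9 10 3 11 12 13 14 4 15 0
Walk LF starting at row 15, prepending L[row]:
  step 1: row=15, L[15]='$', prepend. Next row=LF[15]=0
  step 2: row=0, L[0]='q', prepend. Next row=LF[0]=5
  step 3: row=5, L[5]='q', prepend. Next row=LF[5]=8
  step 4: row=8, L[8]='p', prepend. Next row=LF[8]=3
  step 5: row=3, L[3]='p', prepend. Next row=LF[3]=1
  step 6: row=1, L[1]='q', prepend. Next row=LF[1]=6
  step 7: row=6, L[6]='q', prepend. Next row=LF[6]=9
  step 8: row=9, L[9]='q', prepend. Next row=LF[9]=11
  step 9: row=11, L[11]='q', prepend. Next row=LF[11]=13
  step 10: row=13, L[13]='p', prepend. Next row=LF[13]=4
  step 11: row=4, L[4]='p', prepend. Next row=LF[4]=2
  step 12: row=2, L[2]='q', prepend. Next row=LF[2]=7
  step 13: row=7, L[7]='q', prepend. Next row=LF[7]=10
  step 14: row=10, L[10]='q', prepend. Next row=LF[10]=12
  step 15: row=12, L[12]='q', prepend. Next row=LF[12]=14
  step 16: row=14, L[14]='q', prepend. Next row=LF[14]=15
Reversed output: qqqqqppqqqqppqq$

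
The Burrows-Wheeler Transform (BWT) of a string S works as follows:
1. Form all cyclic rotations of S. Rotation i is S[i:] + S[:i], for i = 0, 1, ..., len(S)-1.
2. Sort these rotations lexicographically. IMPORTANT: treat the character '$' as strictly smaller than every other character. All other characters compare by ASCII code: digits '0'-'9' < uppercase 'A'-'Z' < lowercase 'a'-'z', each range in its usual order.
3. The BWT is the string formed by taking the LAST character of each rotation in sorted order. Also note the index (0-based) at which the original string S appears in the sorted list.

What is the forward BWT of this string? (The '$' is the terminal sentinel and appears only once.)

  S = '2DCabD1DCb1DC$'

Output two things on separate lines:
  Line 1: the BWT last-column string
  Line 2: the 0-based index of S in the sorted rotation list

Answer: CbD$DDDb121CCa
3

Derivation:
All 14 rotations (rotation i = S[i:]+S[:i]):
  rot[0] = 2DCabD1DCb1DC$
  rot[1] = DCabD1DCb1DC$2
  rot[2] = CabD1DCb1DC$2D
  rot[3] = abD1DCb1DC$2DC
  rot[4] = bD1DCb1DC$2DCa
  rot[5] = D1DCb1DC$2DCab
  rot[6] = 1DCb1DC$2DCabD
  rot[7] = DCb1DC$2DCabD1
  rot[8] = Cb1DC$2DCabD1D
  rot[9] = b1DC$2DCabD1DC
  rot[10] = 1DC$2DCabD1DCb
  rot[11] = DC$2DCabD1DCb1
  rot[12] = C$2DCabD1DCb1D
  rot[13] = $2DCabD1DCb1DC
Sorted (with $ < everything):
  sorted[0] = $2DCabD1DCb1DC  (last char: 'C')
  sorted[1] = 1DC$2DCabD1DCb  (last char: 'b')
  sorted[2] = 1DCb1DC$2DCabD  (last char: 'D')
  sorted[3] = 2DCabD1DCb1DC$  (last char: '$')
  sorted[4] = C$2DCabD1DCb1D  (last char: 'D')
  sorted[5] = CabD1DCb1DC$2D  (last char: 'D')
  sorted[6] = Cb1DC$2DCabD1D  (last char: 'D')
  sorted[7] = D1DCb1DC$2DCab  (last char: 'b')
  sorted[8] = DC$2DCabD1DCb1  (last char: '1')
  sorted[9] = DCabD1DCb1DC$2  (last char: '2')
  sorted[10] = DCb1DC$2DCabD1  (last char: '1')
  sorted[11] = abD1DCb1DC$2DC  (last char: 'C')
  sorted[12] = b1DC$2DCabD1DC  (last char: 'C')
  sorted[13] = bD1DCb1DC$2DCa  (last char: 'a')
Last column: CbD$DDDb121CCa
Original string S is at sorted index 3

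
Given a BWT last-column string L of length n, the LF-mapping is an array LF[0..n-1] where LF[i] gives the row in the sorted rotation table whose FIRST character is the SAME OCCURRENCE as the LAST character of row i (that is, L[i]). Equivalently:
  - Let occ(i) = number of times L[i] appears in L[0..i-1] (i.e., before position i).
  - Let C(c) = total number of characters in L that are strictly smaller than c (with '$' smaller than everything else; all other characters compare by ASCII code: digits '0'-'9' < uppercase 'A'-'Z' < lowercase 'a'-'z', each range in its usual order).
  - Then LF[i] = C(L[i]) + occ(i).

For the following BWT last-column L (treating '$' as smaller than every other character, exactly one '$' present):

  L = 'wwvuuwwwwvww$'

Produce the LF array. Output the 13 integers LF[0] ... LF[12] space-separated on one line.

Answer: 5 6 3 1 2 7 8 9 10 4 11 12 0

Derivation:
Char counts: '$':1, 'u':2, 'v':2, 'w':8
C (first-col start): C('$')=0, C('u')=1, C('v')=3, C('w')=5
L[0]='w': occ=0, LF[0]=C('w')+0=5+0=5
L[1]='w': occ=1, LF[1]=C('w')+1=5+1=6
L[2]='v': occ=0, LF[2]=C('v')+0=3+0=3
L[3]='u': occ=0, LF[3]=C('u')+0=1+0=1
L[4]='u': occ=1, LF[4]=C('u')+1=1+1=2
L[5]='w': occ=2, LF[5]=C('w')+2=5+2=7
L[6]='w': occ=3, LF[6]=C('w')+3=5+3=8
L[7]='w': occ=4, LF[7]=C('w')+4=5+4=9
L[8]='w': occ=5, LF[8]=C('w')+5=5+5=10
L[9]='v': occ=1, LF[9]=C('v')+1=3+1=4
L[10]='w': occ=6, LF[10]=C('w')+6=5+6=11
L[11]='w': occ=7, LF[11]=C('w')+7=5+7=12
L[12]='$': occ=0, LF[12]=C('$')+0=0+0=0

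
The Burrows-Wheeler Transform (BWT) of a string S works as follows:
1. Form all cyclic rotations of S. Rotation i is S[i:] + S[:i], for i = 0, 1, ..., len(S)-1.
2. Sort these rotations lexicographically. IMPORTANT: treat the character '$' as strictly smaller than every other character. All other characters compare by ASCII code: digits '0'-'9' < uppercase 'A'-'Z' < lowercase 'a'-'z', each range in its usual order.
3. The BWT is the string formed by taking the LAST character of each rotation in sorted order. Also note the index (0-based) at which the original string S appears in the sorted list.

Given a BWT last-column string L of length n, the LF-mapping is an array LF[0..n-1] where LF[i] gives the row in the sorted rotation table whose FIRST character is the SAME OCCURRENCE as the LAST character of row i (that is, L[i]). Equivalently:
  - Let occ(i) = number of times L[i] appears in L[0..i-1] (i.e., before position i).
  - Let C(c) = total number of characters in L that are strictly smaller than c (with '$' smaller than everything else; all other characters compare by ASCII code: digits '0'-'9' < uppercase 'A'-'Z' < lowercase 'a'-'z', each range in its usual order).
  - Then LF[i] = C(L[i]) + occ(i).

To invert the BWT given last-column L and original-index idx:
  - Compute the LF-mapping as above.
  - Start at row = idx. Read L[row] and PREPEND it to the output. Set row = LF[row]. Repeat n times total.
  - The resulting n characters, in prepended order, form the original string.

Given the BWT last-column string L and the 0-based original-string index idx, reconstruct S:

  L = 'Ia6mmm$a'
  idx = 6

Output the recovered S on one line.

Answer: mamma6I$

Derivation:
LF mapping: 2 3 1 5 6 7 0 4
Walk LF starting at row 6, prepending L[row]:
  step 1: row=6, L[6]='$', prepend. Next row=LF[6]=0
  step 2: row=0, L[0]='I', prepend. Next row=LF[0]=2
  step 3: row=2, L[2]='6', prepend. Next row=LF[2]=1
  step 4: row=1, L[1]='a', prepend. Next row=LF[1]=3
  step 5: row=3, L[3]='m', prepend. Next row=LF[3]=5
  step 6: row=5, L[5]='m', prepend. Next row=LF[5]=7
  step 7: row=7, L[7]='a', prepend. Next row=LF[7]=4
  step 8: row=4, L[4]='m', prepend. Next row=LF[4]=6
Reversed output: mamma6I$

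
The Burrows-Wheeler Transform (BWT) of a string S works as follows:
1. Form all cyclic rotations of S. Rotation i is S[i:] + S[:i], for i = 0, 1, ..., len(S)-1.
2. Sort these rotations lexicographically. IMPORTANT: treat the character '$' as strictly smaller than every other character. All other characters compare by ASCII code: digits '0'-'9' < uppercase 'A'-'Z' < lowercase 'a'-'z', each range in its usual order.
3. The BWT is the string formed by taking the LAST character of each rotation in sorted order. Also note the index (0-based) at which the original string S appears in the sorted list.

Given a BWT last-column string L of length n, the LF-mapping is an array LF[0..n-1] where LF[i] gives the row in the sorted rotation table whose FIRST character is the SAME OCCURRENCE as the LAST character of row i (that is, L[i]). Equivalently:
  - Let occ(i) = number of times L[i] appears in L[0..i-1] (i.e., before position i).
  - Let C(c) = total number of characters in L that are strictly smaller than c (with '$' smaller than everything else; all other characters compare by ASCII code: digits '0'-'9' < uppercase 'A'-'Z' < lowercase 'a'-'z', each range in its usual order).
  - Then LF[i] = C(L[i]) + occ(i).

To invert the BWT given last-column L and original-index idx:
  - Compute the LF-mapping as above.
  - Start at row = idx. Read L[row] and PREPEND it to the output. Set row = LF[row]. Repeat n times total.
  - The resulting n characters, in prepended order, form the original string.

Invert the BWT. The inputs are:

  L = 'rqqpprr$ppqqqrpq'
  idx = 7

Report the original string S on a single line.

Answer: qppqqrrprqppqqr$

Derivation:
LF mapping: 12 6 7 1 2 13 14 0 3 4 8 9 10 15 5 11
Walk LF starting at row 7, prepending L[row]:
  step 1: row=7, L[7]='$', prepend. Next row=LF[7]=0
  step 2: row=0, L[0]='r', prepend. Next row=LF[0]=12
  step 3: row=12, L[12]='q', prepend. Next row=LF[12]=10
  step 4: row=10, L[10]='q', prepend. Next row=LF[10]=8
  step 5: row=8, L[8]='p', prepend. Next row=LF[8]=3
  step 6: row=3, L[3]='p', prepend. Next row=LF[3]=1
  step 7: row=1, L[1]='q', prepend. Next row=LF[1]=6
  step 8: row=6, L[6]='r', prepend. Next row=LF[6]=14
  step 9: row=14, L[14]='p', prepend. Next row=LF[14]=5
  step 10: row=5, L[5]='r', prepend. Next row=LF[5]=13
  step 11: row=13, L[13]='r', prepend. Next row=LF[13]=15
  step 12: row=15, L[15]='q', prepend. Next row=LF[15]=11
  step 13: row=11, L[11]='q', prepend. Next row=LF[11]=9
  step 14: row=9, L[9]='p', prepend. Next row=LF[9]=4
  step 15: row=4, L[4]='p', prepend. Next row=LF[4]=2
  step 16: row=2, L[2]='q', prepend. Next row=LF[2]=7
Reversed output: qppqqrrprqppqqr$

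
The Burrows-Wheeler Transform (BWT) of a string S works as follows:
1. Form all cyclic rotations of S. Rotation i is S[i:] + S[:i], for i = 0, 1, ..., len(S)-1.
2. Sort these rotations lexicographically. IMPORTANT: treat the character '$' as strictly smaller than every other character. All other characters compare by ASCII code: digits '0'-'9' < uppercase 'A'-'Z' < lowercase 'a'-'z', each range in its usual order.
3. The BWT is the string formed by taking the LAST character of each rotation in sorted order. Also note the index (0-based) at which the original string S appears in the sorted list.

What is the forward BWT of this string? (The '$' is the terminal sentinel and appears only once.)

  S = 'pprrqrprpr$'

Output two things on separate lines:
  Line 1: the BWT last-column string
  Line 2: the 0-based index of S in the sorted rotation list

Answer: r$rrprppqrp
1

Derivation:
All 11 rotations (rotation i = S[i:]+S[:i]):
  rot[0] = pprrqrprpr$
  rot[1] = prrqrprpr$p
  rot[2] = rrqrprpr$pp
  rot[3] = rqrprpr$ppr
  rot[4] = qrprpr$pprr
  rot[5] = rprpr$pprrq
  rot[6] = prpr$pprrqr
  rot[7] = rpr$pprrqrp
  rot[8] = pr$pprrqrpr
  rot[9] = r$pprrqrprp
  rot[10] = $pprrqrprpr
Sorted (with $ < everything):
  sorted[0] = $pprrqrprpr  (last char: 'r')
  sorted[1] = pprrqrprpr$  (last char: '$')
  sorted[2] = pr$pprrqrpr  (last char: 'r')
  sorted[3] = prpr$pprrqr  (last char: 'r')
  sorted[4] = prrqrprpr$p  (last char: 'p')
  sorted[5] = qrprpr$pprr  (last char: 'r')
  sorted[6] = r$pprrqrprp  (last char: 'p')
  sorted[7] = rpr$pprrqrp  (last char: 'p')
  sorted[8] = rprpr$pprrq  (last char: 'q')
  sorted[9] = rqrprpr$ppr  (last char: 'r')
  sorted[10] = rrqrprpr$pp  (last char: 'p')
Last column: r$rrprppqrp
Original string S is at sorted index 1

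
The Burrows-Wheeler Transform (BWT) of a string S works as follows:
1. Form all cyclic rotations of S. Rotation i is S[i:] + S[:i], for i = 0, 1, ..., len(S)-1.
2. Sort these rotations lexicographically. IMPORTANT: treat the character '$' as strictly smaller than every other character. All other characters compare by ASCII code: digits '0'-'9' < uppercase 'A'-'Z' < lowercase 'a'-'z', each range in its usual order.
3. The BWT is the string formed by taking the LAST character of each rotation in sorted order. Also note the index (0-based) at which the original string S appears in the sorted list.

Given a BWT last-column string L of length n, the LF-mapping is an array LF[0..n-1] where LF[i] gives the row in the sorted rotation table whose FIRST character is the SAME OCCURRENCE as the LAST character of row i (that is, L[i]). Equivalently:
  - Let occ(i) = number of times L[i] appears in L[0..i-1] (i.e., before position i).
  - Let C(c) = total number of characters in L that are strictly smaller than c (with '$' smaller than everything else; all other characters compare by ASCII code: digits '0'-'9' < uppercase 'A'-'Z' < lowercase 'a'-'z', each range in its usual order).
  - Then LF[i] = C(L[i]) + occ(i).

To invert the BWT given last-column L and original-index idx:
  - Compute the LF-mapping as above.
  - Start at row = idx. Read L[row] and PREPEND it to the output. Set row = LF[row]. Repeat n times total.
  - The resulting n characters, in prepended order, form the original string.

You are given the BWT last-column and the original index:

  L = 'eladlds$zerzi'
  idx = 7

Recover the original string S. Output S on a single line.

Answer: laddersizzle$

Derivation:
LF mapping: 4 7 1 2 8 3 10 0 11 5 9 12 6
Walk LF starting at row 7, prepending L[row]:
  step 1: row=7, L[7]='$', prepend. Next row=LF[7]=0
  step 2: row=0, L[0]='e', prepend. Next row=LF[0]=4
  step 3: row=4, L[4]='l', prepend. Next row=LF[4]=8
  step 4: row=8, L[8]='z', prepend. Next row=LF[8]=11
  step 5: row=11, L[11]='z', prepend. Next row=LF[11]=12
  step 6: row=12, L[12]='i', prepend. Next row=LF[12]=6
  step 7: row=6, L[6]='s', prepend. Next row=LF[6]=10
  step 8: row=10, L[10]='r', prepend. Next row=LF[10]=9
  step 9: row=9, L[9]='e', prepend. Next row=LF[9]=5
  step 10: row=5, L[5]='d', prepend. Next row=LF[5]=3
  step 11: row=3, L[3]='d', prepend. Next row=LF[3]=2
  step 12: row=2, L[2]='a', prepend. Next row=LF[2]=1
  step 13: row=1, L[1]='l', prepend. Next row=LF[1]=7
Reversed output: laddersizzle$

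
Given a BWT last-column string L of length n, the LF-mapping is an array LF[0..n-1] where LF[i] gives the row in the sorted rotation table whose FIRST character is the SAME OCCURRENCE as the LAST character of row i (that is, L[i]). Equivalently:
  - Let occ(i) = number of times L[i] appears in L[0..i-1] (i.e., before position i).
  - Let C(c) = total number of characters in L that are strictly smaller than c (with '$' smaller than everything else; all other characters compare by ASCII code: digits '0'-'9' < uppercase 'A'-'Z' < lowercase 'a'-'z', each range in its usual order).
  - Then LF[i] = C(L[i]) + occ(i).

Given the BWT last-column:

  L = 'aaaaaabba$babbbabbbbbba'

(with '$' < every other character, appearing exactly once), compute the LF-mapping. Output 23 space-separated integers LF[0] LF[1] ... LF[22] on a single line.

Char counts: '$':1, 'a':10, 'b':12
C (first-col start): C('$')=0, C('a')=1, C('b')=11
L[0]='a': occ=0, LF[0]=C('a')+0=1+0=1
L[1]='a': occ=1, LF[1]=C('a')+1=1+1=2
L[2]='a': occ=2, LF[2]=C('a')+2=1+2=3
L[3]='a': occ=3, LF[3]=C('a')+3=1+3=4
L[4]='a': occ=4, LF[4]=C('a')+4=1+4=5
L[5]='a': occ=5, LF[5]=C('a')+5=1+5=6
L[6]='b': occ=0, LF[6]=C('b')+0=11+0=11
L[7]='b': occ=1, LF[7]=C('b')+1=11+1=12
L[8]='a': occ=6, LF[8]=C('a')+6=1+6=7
L[9]='$': occ=0, LF[9]=C('$')+0=0+0=0
L[10]='b': occ=2, LF[10]=C('b')+2=11+2=13
L[11]='a': occ=7, LF[11]=C('a')+7=1+7=8
L[12]='b': occ=3, LF[12]=C('b')+3=11+3=14
L[13]='b': occ=4, LF[13]=C('b')+4=11+4=15
L[14]='b': occ=5, LF[14]=C('b')+5=11+5=16
L[15]='a': occ=8, LF[15]=C('a')+8=1+8=9
L[16]='b': occ=6, LF[16]=C('b')+6=11+6=17
L[17]='b': occ=7, LF[17]=C('b')+7=11+7=18
L[18]='b': occ=8, LF[18]=C('b')+8=11+8=19
L[19]='b': occ=9, LF[19]=C('b')+9=11+9=20
L[20]='b': occ=10, LF[20]=C('b')+10=11+10=21
L[21]='b': occ=11, LF[21]=C('b')+11=11+11=22
L[22]='a': occ=9, LF[22]=C('a')+9=1+9=10

Answer: 1 2 3 4 5 6 11 12 7 0 13 8 14 15 16 9 17 18 19 20 21 22 10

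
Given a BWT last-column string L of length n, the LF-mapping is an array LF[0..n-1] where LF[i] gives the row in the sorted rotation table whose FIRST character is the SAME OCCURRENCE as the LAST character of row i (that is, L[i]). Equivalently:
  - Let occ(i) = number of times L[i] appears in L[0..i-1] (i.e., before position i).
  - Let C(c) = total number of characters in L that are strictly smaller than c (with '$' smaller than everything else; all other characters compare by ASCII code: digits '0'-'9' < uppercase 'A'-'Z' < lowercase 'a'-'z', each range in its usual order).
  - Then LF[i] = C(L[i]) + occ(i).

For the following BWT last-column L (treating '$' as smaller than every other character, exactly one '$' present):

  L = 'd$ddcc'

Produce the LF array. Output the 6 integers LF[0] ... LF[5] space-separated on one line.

Answer: 3 0 4 5 1 2

Derivation:
Char counts: '$':1, 'c':2, 'd':3
C (first-col start): C('$')=0, C('c')=1, C('d')=3
L[0]='d': occ=0, LF[0]=C('d')+0=3+0=3
L[1]='$': occ=0, LF[1]=C('$')+0=0+0=0
L[2]='d': occ=1, LF[2]=C('d')+1=3+1=4
L[3]='d': occ=2, LF[3]=C('d')+2=3+2=5
L[4]='c': occ=0, LF[4]=C('c')+0=1+0=1
L[5]='c': occ=1, LF[5]=C('c')+1=1+1=2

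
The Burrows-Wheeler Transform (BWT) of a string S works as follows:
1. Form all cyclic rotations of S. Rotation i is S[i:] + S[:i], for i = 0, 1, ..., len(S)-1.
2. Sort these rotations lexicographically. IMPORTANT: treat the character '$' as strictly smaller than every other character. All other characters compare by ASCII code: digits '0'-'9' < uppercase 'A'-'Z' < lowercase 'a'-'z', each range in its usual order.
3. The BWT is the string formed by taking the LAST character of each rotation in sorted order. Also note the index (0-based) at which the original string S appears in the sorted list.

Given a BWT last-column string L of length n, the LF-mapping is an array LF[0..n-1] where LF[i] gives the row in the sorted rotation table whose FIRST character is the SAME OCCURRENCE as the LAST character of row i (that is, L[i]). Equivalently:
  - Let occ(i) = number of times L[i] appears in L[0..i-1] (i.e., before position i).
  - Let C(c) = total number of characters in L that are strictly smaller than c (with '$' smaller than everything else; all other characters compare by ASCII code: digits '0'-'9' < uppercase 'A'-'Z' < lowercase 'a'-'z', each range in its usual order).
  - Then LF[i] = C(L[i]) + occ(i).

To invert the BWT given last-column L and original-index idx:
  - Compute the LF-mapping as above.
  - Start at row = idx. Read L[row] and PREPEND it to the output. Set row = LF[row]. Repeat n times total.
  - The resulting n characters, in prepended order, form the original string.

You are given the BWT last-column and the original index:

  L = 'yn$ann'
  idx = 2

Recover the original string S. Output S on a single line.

Answer: nanny$

Derivation:
LF mapping: 5 2 0 1 3 4
Walk LF starting at row 2, prepending L[row]:
  step 1: row=2, L[2]='$', prepend. Next row=LF[2]=0
  step 2: row=0, L[0]='y', prepend. Next row=LF[0]=5
  step 3: row=5, L[5]='n', prepend. Next row=LF[5]=4
  step 4: row=4, L[4]='n', prepend. Next row=LF[4]=3
  step 5: row=3, L[3]='a', prepend. Next row=LF[3]=1
  step 6: row=1, L[1]='n', prepend. Next row=LF[1]=2
Reversed output: nanny$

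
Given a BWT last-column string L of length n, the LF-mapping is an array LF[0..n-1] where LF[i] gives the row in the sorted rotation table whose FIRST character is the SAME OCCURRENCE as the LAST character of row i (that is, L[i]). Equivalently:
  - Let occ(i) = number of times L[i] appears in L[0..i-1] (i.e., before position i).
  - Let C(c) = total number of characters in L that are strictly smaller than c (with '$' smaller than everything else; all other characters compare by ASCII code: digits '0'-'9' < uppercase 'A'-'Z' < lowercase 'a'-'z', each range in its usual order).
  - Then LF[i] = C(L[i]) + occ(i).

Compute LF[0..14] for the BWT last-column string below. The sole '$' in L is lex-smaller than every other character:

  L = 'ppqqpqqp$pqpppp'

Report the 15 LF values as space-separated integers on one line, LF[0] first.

Answer: 1 2 10 11 3 12 13 4 0 5 14 6 7 8 9

Derivation:
Char counts: '$':1, 'p':9, 'q':5
C (first-col start): C('$')=0, C('p')=1, C('q')=10
L[0]='p': occ=0, LF[0]=C('p')+0=1+0=1
L[1]='p': occ=1, LF[1]=C('p')+1=1+1=2
L[2]='q': occ=0, LF[2]=C('q')+0=10+0=10
L[3]='q': occ=1, LF[3]=C('q')+1=10+1=11
L[4]='p': occ=2, LF[4]=C('p')+2=1+2=3
L[5]='q': occ=2, LF[5]=C('q')+2=10+2=12
L[6]='q': occ=3, LF[6]=C('q')+3=10+3=13
L[7]='p': occ=3, LF[7]=C('p')+3=1+3=4
L[8]='$': occ=0, LF[8]=C('$')+0=0+0=0
L[9]='p': occ=4, LF[9]=C('p')+4=1+4=5
L[10]='q': occ=4, LF[10]=C('q')+4=10+4=14
L[11]='p': occ=5, LF[11]=C('p')+5=1+5=6
L[12]='p': occ=6, LF[12]=C('p')+6=1+6=7
L[13]='p': occ=7, LF[13]=C('p')+7=1+7=8
L[14]='p': occ=8, LF[14]=C('p')+8=1+8=9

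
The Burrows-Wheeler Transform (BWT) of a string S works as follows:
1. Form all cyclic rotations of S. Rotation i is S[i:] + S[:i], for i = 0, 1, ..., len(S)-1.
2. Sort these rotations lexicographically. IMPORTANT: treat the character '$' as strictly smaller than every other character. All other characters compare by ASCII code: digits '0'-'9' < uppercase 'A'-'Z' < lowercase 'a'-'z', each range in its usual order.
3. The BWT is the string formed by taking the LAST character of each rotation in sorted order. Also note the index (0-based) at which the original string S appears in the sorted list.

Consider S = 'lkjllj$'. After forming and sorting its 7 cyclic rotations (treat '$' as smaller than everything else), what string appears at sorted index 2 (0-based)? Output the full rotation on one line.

Answer: jllj$lk

Derivation:
All 7 rotations (rotation i = S[i:]+S[:i]):
  rot[0] = lkjllj$
  rot[1] = kjllj$l
  rot[2] = jllj$lk
  rot[3] = llj$lkj
  rot[4] = lj$lkjl
  rot[5] = j$lkjll
  rot[6] = $lkjllj
Sorted (with $ < everything):
  sorted[0] = $lkjllj
  sorted[1] = j$lkjll
  sorted[2] = jllj$lk
  sorted[3] = kjllj$l
  sorted[4] = lj$lkjl
  sorted[5] = lkjllj$
  sorted[6] = llj$lkj
sorted[2] = jllj$lk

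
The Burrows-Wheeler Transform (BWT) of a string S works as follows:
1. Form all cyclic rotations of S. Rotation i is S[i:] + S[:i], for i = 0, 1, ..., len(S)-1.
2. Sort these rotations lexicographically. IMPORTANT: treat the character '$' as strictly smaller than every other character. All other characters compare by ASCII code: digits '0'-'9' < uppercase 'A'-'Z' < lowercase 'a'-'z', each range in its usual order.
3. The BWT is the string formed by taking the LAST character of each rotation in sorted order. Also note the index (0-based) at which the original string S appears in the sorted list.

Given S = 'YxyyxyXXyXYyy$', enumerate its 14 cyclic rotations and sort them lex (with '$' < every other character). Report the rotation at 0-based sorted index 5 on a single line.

All 14 rotations (rotation i = S[i:]+S[:i]):
  rot[0] = YxyyxyXXyXYyy$
  rot[1] = xyyxyXXyXYyy$Y
  rot[2] = yyxyXXyXYyy$Yx
  rot[3] = yxyXXyXYyy$Yxy
  rot[4] = xyXXyXYyy$Yxyy
  rot[5] = yXXyXYyy$Yxyyx
  rot[6] = XXyXYyy$Yxyyxy
  rot[7] = XyXYyy$YxyyxyX
  rot[8] = yXYyy$YxyyxyXX
  rot[9] = XYyy$YxyyxyXXy
  rot[10] = Yyy$YxyyxyXXyX
  rot[11] = yy$YxyyxyXXyXY
  rot[12] = y$YxyyxyXXyXYy
  rot[13] = $YxyyxyXXyXYyy
Sorted (with $ < everything):
  sorted[0] = $YxyyxyXXyXYyy
  sorted[1] = XXyXYyy$Yxyyxy
  sorted[2] = XYyy$YxyyxyXXy
  sorted[3] = XyXYyy$YxyyxyX
  sorted[4] = YxyyxyXXyXYyy$
  sorted[5] = Yyy$YxyyxyXXyX
  sorted[6] = xyXXyXYyy$Yxyy
  sorted[7] = xyyxyXXyXYyy$Y
  sorted[8] = y$YxyyxyXXyXYy
  sorted[9] = yXXyXYyy$Yxyyx
  sorted[10] = yXYyy$YxyyxyXX
  sorted[11] = yxyXXyXYyy$Yxy
  sorted[12] = yy$YxyyxyXXyXY
  sorted[13] = yyxyXXyXYyy$Yx
sorted[5] = Yyy$YxyyxyXXyX

Answer: Yyy$YxyyxyXXyX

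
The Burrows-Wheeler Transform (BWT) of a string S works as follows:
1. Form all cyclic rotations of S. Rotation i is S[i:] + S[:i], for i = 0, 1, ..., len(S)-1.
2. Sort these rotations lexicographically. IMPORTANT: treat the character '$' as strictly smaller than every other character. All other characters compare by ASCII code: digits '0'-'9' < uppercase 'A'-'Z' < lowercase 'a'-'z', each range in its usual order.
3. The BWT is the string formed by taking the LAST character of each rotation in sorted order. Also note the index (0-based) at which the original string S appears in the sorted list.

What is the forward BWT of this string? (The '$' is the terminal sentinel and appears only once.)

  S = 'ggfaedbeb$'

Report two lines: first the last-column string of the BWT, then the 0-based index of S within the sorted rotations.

Answer: bfedebagg$
9

Derivation:
All 10 rotations (rotation i = S[i:]+S[:i]):
  rot[0] = ggfaedbeb$
  rot[1] = gfaedbeb$g
  rot[2] = faedbeb$gg
  rot[3] = aedbeb$ggf
  rot[4] = edbeb$ggfa
  rot[5] = dbeb$ggfae
  rot[6] = beb$ggfaed
  rot[7] = eb$ggfaedb
  rot[8] = b$ggfaedbe
  rot[9] = $ggfaedbeb
Sorted (with $ < everything):
  sorted[0] = $ggfaedbeb  (last char: 'b')
  sorted[1] = aedbeb$ggf  (last char: 'f')
  sorted[2] = b$ggfaedbe  (last char: 'e')
  sorted[3] = beb$ggfaed  (last char: 'd')
  sorted[4] = dbeb$ggfae  (last char: 'e')
  sorted[5] = eb$ggfaedb  (last char: 'b')
  sorted[6] = edbeb$ggfa  (last char: 'a')
  sorted[7] = faedbeb$gg  (last char: 'g')
  sorted[8] = gfaedbeb$g  (last char: 'g')
  sorted[9] = ggfaedbeb$  (last char: '$')
Last column: bfedebagg$
Original string S is at sorted index 9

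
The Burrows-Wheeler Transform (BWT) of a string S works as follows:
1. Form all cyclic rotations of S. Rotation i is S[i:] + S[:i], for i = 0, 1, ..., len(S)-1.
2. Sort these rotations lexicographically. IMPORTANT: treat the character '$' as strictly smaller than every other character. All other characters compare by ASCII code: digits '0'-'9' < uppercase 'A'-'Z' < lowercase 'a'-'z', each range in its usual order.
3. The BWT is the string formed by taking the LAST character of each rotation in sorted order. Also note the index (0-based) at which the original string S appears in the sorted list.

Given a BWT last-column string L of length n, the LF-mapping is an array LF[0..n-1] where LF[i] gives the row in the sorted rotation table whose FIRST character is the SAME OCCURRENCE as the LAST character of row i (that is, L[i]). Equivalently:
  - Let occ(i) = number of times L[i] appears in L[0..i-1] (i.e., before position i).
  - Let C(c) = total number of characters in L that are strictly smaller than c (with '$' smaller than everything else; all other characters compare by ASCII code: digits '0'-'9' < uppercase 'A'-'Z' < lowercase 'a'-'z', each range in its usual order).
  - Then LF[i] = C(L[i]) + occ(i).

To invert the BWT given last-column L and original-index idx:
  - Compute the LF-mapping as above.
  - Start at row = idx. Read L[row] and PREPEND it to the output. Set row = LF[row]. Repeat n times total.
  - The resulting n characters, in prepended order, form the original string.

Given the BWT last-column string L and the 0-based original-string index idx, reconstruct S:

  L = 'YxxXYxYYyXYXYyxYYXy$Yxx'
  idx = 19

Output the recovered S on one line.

LF mapping: 5 14 15 1 6 16 7 8 20 2 9 3 10 21 17 11 12 4 22 0 13 18 19
Walk LF starting at row 19, prepending L[row]:
  step 1: row=19, L[19]='$', prepend. Next row=LF[19]=0
  step 2: row=0, L[0]='Y', prepend. Next row=LF[0]=5
  step 3: row=5, L[5]='x', prepend. Next row=LF[5]=16
  step 4: row=16, L[16]='Y', prepend. Next row=LF[16]=12
  step 5: row=12, L[12]='Y', prepend. Next row=LF[12]=10
  step 6: row=10, L[10]='Y', prepend. Next row=LF[10]=9
  step 7: row=9, L[9]='X', prepend. Next row=LF[9]=2
  step 8: row=2, L[2]='x', prepend. Next row=LF[2]=15
  step 9: row=15, L[15]='Y', prepend. Next row=LF[15]=11
  step 10: row=11, L[11]='X', prepend. Next row=LF[11]=3
  step 11: row=3, L[3]='X', prepend. Next row=LF[3]=1
  step 12: row=1, L[1]='x', prepend. Next row=LF[1]=14
  step 13: row=14, L[14]='x', prepend. Next row=LF[14]=17
  step 14: row=17, L[17]='X', prepend. Next row=LF[17]=4
  step 15: row=4, L[4]='Y', prepend. Next row=LF[4]=6
  step 16: row=6, L[6]='Y', prepend. Next row=LF[6]=7
  step 17: row=7, L[7]='Y', prepend. Next row=LF[7]=8
  step 18: row=8, L[8]='y', prepend. Next row=LF[8]=20
  step 19: row=20, L[20]='Y', prepend. Next row=LF[20]=13
  step 20: row=13, L[13]='y', prepend. Next row=LF[13]=21
  step 21: row=21, L[21]='x', prepend. Next row=LF[21]=18
  step 22: row=18, L[18]='y', prepend. Next row=LF[18]=22
  step 23: row=22, L[22]='x', prepend. Next row=LF[22]=19
Reversed output: xyxyYyYYYXxxXXYxXYYYxY$

Answer: xyxyYyYYYXxxXXYxXYYYxY$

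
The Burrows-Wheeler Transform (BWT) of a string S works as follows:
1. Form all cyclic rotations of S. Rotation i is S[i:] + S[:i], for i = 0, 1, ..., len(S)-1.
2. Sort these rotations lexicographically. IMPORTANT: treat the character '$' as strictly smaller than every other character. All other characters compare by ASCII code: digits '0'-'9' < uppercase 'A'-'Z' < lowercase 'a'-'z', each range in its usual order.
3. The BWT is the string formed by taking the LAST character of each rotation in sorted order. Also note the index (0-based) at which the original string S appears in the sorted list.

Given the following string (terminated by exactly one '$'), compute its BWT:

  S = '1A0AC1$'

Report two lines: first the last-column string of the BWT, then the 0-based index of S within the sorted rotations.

Answer: 1AC$10A
3

Derivation:
All 7 rotations (rotation i = S[i:]+S[:i]):
  rot[0] = 1A0AC1$
  rot[1] = A0AC1$1
  rot[2] = 0AC1$1A
  rot[3] = AC1$1A0
  rot[4] = C1$1A0A
  rot[5] = 1$1A0AC
  rot[6] = $1A0AC1
Sorted (with $ < everything):
  sorted[0] = $1A0AC1  (last char: '1')
  sorted[1] = 0AC1$1A  (last char: 'A')
  sorted[2] = 1$1A0AC  (last char: 'C')
  sorted[3] = 1A0AC1$  (last char: '$')
  sorted[4] = A0AC1$1  (last char: '1')
  sorted[5] = AC1$1A0  (last char: '0')
  sorted[6] = C1$1A0A  (last char: 'A')
Last column: 1AC$10A
Original string S is at sorted index 3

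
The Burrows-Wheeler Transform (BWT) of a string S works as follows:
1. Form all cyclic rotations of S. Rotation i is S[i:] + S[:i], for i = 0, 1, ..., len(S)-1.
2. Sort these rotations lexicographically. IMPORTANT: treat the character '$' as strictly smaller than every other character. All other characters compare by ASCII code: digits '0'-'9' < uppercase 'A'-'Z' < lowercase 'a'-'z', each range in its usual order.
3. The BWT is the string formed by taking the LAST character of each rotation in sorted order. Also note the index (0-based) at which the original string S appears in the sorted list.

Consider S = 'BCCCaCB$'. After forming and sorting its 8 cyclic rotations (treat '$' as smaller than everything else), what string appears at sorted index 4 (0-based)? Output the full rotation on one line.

Answer: CCCaCB$B

Derivation:
All 8 rotations (rotation i = S[i:]+S[:i]):
  rot[0] = BCCCaCB$
  rot[1] = CCCaCB$B
  rot[2] = CCaCB$BC
  rot[3] = CaCB$BCC
  rot[4] = aCB$BCCC
  rot[5] = CB$BCCCa
  rot[6] = B$BCCCaC
  rot[7] = $BCCCaCB
Sorted (with $ < everything):
  sorted[0] = $BCCCaCB
  sorted[1] = B$BCCCaC
  sorted[2] = BCCCaCB$
  sorted[3] = CB$BCCCa
  sorted[4] = CCCaCB$B
  sorted[5] = CCaCB$BC
  sorted[6] = CaCB$BCC
  sorted[7] = aCB$BCCC
sorted[4] = CCCaCB$B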